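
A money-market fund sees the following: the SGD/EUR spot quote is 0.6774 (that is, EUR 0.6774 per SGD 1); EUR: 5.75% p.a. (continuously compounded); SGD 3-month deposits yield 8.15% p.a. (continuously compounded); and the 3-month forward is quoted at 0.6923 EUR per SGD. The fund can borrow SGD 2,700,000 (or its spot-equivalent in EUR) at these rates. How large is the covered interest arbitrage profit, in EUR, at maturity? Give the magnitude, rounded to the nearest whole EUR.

EUR 52,224

T = 3/12 years.
Route A — deposit SGD, sell forward: 2,700,000 × 1.020583987 × 0.6923 = EUR 1,907,685.79.
Route B — convert at spot, deposit EUR: 2,700,000 × 0.6774 × 1.014478817 = EUR 1,855,461.47.
The quoted forward overvalues SGD, so borrow EUR, buy SGD at spot, deposit the SGD at 8.15%, and sell the proceeds forward at 0.6923.
The gap between the two covered legs is EUR 52,224.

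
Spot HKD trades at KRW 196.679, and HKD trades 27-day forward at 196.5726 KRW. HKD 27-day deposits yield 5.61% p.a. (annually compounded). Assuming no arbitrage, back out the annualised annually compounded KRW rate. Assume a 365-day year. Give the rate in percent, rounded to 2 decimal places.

4.84%

T = 27/365 years.
By CIP, F/S equals the KRW-to-HKD growth ratio: 196.5726/196.679 = 0.9994590.
HKD growth factor: (1 + 0.0561)^(27/365) = 1.0040458.
So the KRW growth factor = 1.0035026.
Annualise: 1.0035026^(365/27) − 1 = 0.048402 = 4.84%.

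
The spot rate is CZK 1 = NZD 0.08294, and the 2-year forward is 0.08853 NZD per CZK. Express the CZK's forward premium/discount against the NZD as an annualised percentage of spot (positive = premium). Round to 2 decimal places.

T = 2 years.
(F − S)/S = (0.08853 − 0.08294)/0.08294 = 0.0673981.
×(1/T) gives 3.37% p.a.

+3.37%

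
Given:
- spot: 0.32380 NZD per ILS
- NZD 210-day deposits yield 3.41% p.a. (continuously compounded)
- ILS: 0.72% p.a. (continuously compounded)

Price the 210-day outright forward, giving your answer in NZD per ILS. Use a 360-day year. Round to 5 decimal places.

0.32892

T = 210/360 years.
NZD growth factor: e^(0.0341×210/360) = 1.0200908.
ILS growth factor: e^(0.0072×210/360) = 1.0042088.
CIP: F = S · (grow NZD)/(grow ILS) = 0.3238 × 1.0200908/1.0042088 = 0.3289210 NZD per ILS.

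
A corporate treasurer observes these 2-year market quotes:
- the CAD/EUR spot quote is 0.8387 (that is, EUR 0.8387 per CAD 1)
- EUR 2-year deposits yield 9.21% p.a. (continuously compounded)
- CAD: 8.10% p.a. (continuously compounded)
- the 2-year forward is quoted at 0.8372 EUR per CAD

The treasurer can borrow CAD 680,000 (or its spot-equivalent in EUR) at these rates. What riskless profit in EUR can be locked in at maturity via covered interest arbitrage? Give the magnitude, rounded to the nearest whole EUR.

EUR 16,253

T = 2 years.
Keep in CAD, deliver into the forward: 680,000·1.17586024·0.8372 = EUR 669,412.53.
Swap to EUR now, deposit: 680,000·0.8387·1.20225625 = EUR 685,665.98.
The quoted forward undervalues CAD, so borrow CAD, convert to EUR at spot, deposit the EUR at 9.21%, and buy CAD forward at 0.8372 to cover the loan.
Arbitrage profit = |669,412.53 − 685,665.98| = EUR 16,253.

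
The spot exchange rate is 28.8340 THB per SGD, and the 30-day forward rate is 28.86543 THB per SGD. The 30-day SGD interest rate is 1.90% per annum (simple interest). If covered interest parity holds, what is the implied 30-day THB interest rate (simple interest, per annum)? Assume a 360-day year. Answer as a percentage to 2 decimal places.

3.21%

T = 30/360 years.
F/S = 28.86543/28.834 = 1.0010900 = (growth of THB) / (growth of SGD).
SGD growth factor: 1 + 0.0190×30/360 = 1.0015833.
That pins the THB growth at 1.002675.
r = (1.002675 − 1)/(30/360) = 0.032100 → 3.21%.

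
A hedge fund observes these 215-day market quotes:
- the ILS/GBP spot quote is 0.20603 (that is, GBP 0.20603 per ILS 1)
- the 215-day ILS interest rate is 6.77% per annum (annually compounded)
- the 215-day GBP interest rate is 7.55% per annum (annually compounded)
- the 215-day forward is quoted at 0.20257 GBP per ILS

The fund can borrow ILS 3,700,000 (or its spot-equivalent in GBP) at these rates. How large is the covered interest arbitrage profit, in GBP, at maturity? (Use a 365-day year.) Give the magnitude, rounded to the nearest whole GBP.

T = 215/365 years.
Keep in ILS, deliver into the forward: 3,700,000·1.03934031·0.20257 = GBP 778,994.92.
Swap to GBP now, deposit: 3,700,000·0.20603·1.04380611 = GBP 795,704.88.
The quoted forward undervalues ILS, so borrow ILS, convert to GBP at spot, deposit the GBP at 7.55%, and buy ILS forward at 0.20257 to cover the loan.
Arbitrage profit = |778,994.92 − 795,704.88| = GBP 16,710.

GBP 16,710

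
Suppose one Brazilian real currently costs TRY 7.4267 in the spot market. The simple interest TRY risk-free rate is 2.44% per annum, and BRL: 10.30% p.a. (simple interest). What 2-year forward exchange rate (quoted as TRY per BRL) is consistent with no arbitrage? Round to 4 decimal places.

6.4586

T = 2 years.
Growth of 1 TRY over T: 1 + 0.0244×2 = 1.048800.
BRL accumulates by 1 + 0.1030×2 = 1.206000.
So F = 7.4267 × 1.048800 / 1.206000 = 6.458643 (TRY/BRL).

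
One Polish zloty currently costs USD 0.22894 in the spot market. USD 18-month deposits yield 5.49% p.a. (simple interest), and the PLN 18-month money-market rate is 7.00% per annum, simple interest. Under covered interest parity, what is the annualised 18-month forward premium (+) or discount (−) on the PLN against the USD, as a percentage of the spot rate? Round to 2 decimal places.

-1.37%

T = 18/12 years.
No-arbitrage forward: 0.22894 × 1.082350 / 1.105000 = 0.22424725 USD/PLN.
Annualised premium = (F − S)/S × (1/T) = (0.22424725 − 0.22894)/0.22894 ÷ (18/12) = -1.37%.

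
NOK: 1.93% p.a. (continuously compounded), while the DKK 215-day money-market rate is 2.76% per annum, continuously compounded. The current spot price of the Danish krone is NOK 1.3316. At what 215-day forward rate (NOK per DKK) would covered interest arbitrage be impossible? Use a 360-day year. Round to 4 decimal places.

1.3250

T = 215/360 years.
Growth of 1 NOK over T: e^(0.0193×215/360) = 1.0115931.
DKK accumulates by e^(0.0276×215/360) = 1.0166199.
So F = 1.3316 × 1.0115931 / 1.0166199 = 1.325016 (NOK/DKK).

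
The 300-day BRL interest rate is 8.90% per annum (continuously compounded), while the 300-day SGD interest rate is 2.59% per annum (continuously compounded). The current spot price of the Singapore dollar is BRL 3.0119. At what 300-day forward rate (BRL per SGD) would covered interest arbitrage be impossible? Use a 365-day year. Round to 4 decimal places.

T = 300/365 years.
BRL growth factor: e^(0.0890×300/365) = 1.0758926.
SGD accumulates by e^(0.0259×300/365) = 1.0215159.
So F = 3.0119 × 1.0758926 / 1.0215159 = 3.172228 (BRL/SGD).

3.1722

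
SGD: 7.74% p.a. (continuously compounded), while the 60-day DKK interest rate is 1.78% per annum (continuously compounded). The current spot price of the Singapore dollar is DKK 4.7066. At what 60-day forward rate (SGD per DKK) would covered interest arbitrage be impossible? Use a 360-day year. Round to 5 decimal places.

0.21459

T = 60/360 years.
Growth of 1 DKK over T: e^(0.0178×60/360) = 1.0029711.
SGD accumulates by e^(0.0774×60/360) = 1.0129836.
So F = 4.7066 × 1.0029711 / 1.0129836 = 4.660079 (DKK/SGD).
Invert for SGD per DKK: 1 / 4.660079 = 0.21459.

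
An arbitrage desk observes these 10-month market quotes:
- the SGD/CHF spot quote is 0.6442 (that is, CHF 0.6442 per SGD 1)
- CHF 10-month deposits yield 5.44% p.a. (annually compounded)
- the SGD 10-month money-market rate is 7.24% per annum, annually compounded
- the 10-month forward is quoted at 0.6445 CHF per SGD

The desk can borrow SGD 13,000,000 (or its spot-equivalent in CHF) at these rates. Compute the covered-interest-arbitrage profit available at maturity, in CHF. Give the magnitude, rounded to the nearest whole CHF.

CHF 128,473

T = 10/12 years.
Keep in SGD, deliver into the forward: 13,000,000·1.059979187·0.6445 = CHF 8,881,035.62.
Swap to CHF now, deposit: 13,000,000·0.6442·1.045132046 = CHF 8,752,562.83.
The quoted forward overvalues SGD, so borrow CHF, buy SGD at spot, deposit the SGD at 7.24%, and sell the proceeds forward at 0.6445.
The gap between the two covered legs is CHF 128,473.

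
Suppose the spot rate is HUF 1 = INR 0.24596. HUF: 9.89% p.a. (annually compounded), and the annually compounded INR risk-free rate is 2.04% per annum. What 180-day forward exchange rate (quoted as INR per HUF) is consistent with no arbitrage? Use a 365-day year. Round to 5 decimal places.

0.23713

T = 180/365 years.
Growth of 1 INR over T: (1 + 0.0204)^(180/365) = 1.0100088.
HUF accumulates by (1 + 0.0989)^(180/365) = 1.0476074.
Forward (INR per HUF) = 0.24596 × 1.0100088 / 1.0476074 = 0.2371325.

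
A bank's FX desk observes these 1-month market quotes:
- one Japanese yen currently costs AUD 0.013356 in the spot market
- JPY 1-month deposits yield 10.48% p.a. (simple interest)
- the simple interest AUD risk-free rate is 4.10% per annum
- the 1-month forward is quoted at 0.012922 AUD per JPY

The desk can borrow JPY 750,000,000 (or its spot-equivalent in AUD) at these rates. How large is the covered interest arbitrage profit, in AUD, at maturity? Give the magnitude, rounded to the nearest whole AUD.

AUD 275,086

T = 1/12 years.
Invest the JPY and cover forward: 750,000,000 × 1.0087333333 × 0.012922 = AUD 9,776,139.10.
Convert at spot and invest in AUD: 750,000,000 × 0.013356 × 1.0034166667 = AUD 10,051,224.75.
The quoted forward undervalues JPY, so borrow JPY, convert to AUD at spot, deposit the AUD at 4.10%, and buy JPY forward at 0.012922 to cover the loan.
The gap between the two covered legs is AUD 275,086.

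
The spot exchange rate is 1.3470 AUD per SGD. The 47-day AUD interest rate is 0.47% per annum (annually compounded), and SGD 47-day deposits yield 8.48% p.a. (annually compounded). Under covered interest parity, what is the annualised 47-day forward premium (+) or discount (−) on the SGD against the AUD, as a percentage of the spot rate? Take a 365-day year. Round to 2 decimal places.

-7.63%

T = 47/365 years.
No-arbitrage forward: 1.347 × 1.000604 / 1.0105362 = 1.3337608 AUD/SGD.
(F − S)/S ÷ T = (1.3337608 − 1.347)/1.347/(47/365) = -0.076329 → -7.63%.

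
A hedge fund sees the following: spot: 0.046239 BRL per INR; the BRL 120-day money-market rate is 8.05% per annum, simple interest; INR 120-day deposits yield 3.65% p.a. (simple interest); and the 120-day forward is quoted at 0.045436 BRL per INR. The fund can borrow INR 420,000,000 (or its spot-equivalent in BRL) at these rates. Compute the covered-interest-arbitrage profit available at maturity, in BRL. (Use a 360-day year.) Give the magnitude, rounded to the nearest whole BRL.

BRL 626,196

T = 120/360 years.
Route A — deposit INR, sell forward: 420,000,000 × 1.0121666667 × 0.045436 = BRL 19,315,297.96.
Route B — convert at spot, deposit BRL: 420,000,000 × 0.046239 × 1.0268333333 = BRL 19,941,493.53.
The quoted forward undervalues INR, so borrow INR, convert to BRL at spot, deposit the BRL at 8.05%, and buy INR forward at 0.045436 to cover the loan.
Profit = 19,941,493.53 − 19,315,297.96 = BRL 626,196.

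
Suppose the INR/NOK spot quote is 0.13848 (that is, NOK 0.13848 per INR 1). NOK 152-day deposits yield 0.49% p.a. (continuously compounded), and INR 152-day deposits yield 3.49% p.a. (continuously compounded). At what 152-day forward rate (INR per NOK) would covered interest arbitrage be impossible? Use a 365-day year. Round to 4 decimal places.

7.3120

T = 152/365 years.
Growth of 1 NOK over T: e^(0.0049×152/365) = 1.0020426.
INR growth factor: e^(0.0349×152/365) = 1.0146398.
Forward (NOK per INR) = 0.13848 × 1.0020426 / 1.0146398 = 0.1367607.
Quoted the other way: 1/0.1367607 = 7.3120 INR per NOK.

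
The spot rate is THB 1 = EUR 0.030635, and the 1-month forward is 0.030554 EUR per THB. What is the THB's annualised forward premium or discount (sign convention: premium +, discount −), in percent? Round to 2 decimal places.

-3.17%

T = 1/12 years.
Period premium: (0.030554 − 0.030635)/0.030635 = -0.0026440.
Annualise by dividing by T: -0.0026440 / (1/12) = -0.031728 → -3.17%.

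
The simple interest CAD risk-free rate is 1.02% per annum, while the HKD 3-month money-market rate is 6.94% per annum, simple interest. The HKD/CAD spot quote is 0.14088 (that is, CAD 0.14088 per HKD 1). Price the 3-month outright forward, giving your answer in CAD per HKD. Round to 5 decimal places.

T = 3/12 years.
CAD growth factor: 1 + 0.0102×3/12 = 1.002550.
Growth of 1 HKD over T: 1 + 0.0694×3/12 = 1.017350.
CIP: F = S · (grow CAD)/(grow HKD) = 0.14088 × 1.002550/1.017350 = 0.1388305 CAD per HKD.

0.13883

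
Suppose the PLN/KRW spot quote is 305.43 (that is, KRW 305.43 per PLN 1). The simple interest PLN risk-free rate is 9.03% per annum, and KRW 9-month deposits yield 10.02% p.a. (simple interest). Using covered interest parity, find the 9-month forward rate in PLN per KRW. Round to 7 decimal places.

0.0032515

T = 9/12 years.
KRW growth factor: 1 + 0.1002×9/12 = 1.075150.
Growth of 1 PLN over T: 1 + 0.0903×9/12 = 1.067725.
So F = 305.43 × 1.075150 / 1.067725 = 307.5540 (KRW/PLN).
Invert for PLN per KRW: 1 / 307.5540 = 0.0032515.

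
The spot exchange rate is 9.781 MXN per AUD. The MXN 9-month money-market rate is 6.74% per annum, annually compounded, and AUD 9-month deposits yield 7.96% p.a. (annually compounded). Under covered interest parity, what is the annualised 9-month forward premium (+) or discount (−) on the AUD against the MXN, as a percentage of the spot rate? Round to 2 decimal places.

-1.13%

T = 9/12 years.
F = S · g_MXN/g_AUD = 9.781 × 1.0501356/1.0591248 = 9.697985.
(F − S)/S ÷ T = (9.697985 − 9.781)/9.781/(9/12) = -0.011316 → -1.13%.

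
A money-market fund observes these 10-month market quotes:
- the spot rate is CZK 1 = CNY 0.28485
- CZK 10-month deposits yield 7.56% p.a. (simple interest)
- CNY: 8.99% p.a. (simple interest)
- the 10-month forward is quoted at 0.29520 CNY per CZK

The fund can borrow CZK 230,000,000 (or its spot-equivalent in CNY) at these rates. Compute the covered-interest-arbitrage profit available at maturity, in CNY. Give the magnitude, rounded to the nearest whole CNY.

T = 10/12 years.
Invest the CZK and cover forward: 230,000,000 × 1.063000 × 0.29520 = CNY 72,173,448.00.
Convert at spot and invest in CNY: 230,000,000 × 0.28485 × 1.0749166667 = CNY 70,423,702.88.
The quoted forward overvalues CZK, so borrow CNY, buy CZK at spot, deposit the CZK at 7.56%, and sell the proceeds forward at 0.29520.
Arbitrage profit = |72,173,448.00 − 70,423,702.88| = CNY 1,749,745.

CNY 1,749,745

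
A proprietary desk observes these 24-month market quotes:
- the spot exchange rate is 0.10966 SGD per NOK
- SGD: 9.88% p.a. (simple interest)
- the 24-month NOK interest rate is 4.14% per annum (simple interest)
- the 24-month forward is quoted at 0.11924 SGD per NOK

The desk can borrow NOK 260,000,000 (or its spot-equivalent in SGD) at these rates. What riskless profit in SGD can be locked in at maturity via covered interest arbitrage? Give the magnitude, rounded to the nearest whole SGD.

SGD 576,093

T = 2 years.
Keep in NOK, deliver into the forward: 260,000,000·1.082800·0.11924 = SGD 33,569,398.72.
Swap to SGD now, deposit: 260,000,000·0.10966·1.197600 = SGD 34,145,492.16.
The quoted forward undervalues NOK, so borrow NOK, convert to SGD at spot, deposit the SGD at 9.88%, and buy NOK forward at 0.11924 to cover the loan.
Profit = 34,145,492.16 − 33,569,398.72 = SGD 576,093.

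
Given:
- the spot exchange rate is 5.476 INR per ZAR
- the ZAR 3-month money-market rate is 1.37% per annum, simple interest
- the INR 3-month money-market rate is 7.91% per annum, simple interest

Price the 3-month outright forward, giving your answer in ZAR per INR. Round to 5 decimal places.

T = 3/12 years.
INR growth factor: 1 + 0.0791×3/12 = 1.019775.
Growth of 1 ZAR over T: 1 + 0.0137×3/12 = 1.003425.
So F = 5.476 × 1.019775 / 1.003425 = 5.565227 (INR/ZAR).
Invert for ZAR per INR: 1 / 5.565227 = 0.17969.

0.17969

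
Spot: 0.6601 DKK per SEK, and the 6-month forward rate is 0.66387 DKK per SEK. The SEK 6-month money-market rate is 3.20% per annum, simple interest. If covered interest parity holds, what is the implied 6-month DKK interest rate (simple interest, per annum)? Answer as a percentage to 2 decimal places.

4.36%

T = 6/12 years.
F/S = 0.66387/0.6601 = 1.0057113 = (growth of DKK) / (growth of SEK).
SEK growth factor: 1 + 0.0320×6/12 = 1.016000.
That pins the DKK growth at 1.0218027.
r = (1.0218027 − 1)/(6/12) = 0.043605 → 4.36%.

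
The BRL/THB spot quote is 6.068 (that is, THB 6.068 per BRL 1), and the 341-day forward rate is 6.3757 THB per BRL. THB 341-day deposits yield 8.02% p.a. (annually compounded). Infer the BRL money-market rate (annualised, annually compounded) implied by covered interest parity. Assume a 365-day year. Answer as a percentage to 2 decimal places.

T = 341/365 years.
CIP gives F = S · g_THB/g_BRL, so g_THB/g_BRL = 6.3757/6.068 = 1.0507086.
THB growth factor: (1 + 0.0802)^(341/365) = 1.0747344.
That pins the BRL growth at 1.0228663.
Annualise: 1.0228663^(365/341) − 1 = 0.024495 = 2.45%.

2.45%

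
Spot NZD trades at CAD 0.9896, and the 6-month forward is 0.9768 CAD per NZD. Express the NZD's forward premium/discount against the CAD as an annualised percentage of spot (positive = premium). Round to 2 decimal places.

-2.59%

T = 6/12 years.
(F − S)/S = (0.9768 − 0.9896)/0.9896 = -0.0129345.
×(1/T) gives -2.59% p.a.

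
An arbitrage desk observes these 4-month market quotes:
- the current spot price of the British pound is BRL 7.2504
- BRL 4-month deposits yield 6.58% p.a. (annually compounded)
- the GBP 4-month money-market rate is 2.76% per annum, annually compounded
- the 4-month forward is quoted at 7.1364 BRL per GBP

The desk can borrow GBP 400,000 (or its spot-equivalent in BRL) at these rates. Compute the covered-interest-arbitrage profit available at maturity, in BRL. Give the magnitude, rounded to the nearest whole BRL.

BRL 81,840

T = 4/12 years.
Invest the GBP and cover forward: 400,000 × 1.009116634 × 7.1364 = BRL 2,880,583.98.
Convert at spot and invest in BRL: 400,000 × 7.2504 × 1.021469112 = BRL 2,962,423.86.
The quoted forward undervalues GBP, so borrow GBP, convert to BRL at spot, deposit the BRL at 6.58%, and buy GBP forward at 7.1364 to cover the loan.
Profit = 2,962,423.86 − 2,880,583.98 = BRL 81,840.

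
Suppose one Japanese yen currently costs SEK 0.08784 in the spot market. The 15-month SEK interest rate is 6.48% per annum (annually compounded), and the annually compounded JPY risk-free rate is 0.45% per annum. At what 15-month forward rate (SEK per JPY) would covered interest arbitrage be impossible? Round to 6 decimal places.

0.094480

T = 15/12 years.
Growth of 1 SEK over T: (1 + 0.0648)^(15/12) = 1.0816458.
Growth of 1 JPY over T: (1 + 0.0045)^(15/12) = 1.0056282.
Forward (SEK per JPY) = 0.08784 × 1.0816458 / 1.0056282 = 0.09448001.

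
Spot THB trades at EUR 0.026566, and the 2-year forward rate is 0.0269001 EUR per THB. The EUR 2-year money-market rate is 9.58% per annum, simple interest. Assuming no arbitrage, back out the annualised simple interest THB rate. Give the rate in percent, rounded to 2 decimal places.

8.84%

T = 2 years.
CIP gives F = S · g_EUR/g_THB, so g_EUR/g_THB = 0.0269001/0.026566 = 1.0125762.
EUR growth factor: 1 + 0.0958×2 = 1.191600.
Hence g_THB = 1.1768003.
r = (1.1768003 − 1)/2 = 0.088400 → 8.84%.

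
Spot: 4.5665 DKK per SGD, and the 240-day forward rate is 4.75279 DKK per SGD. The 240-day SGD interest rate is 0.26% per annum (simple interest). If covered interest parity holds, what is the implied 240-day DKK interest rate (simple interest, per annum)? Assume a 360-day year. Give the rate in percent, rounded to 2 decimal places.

T = 240/360 years.
By CIP, F/S equals the DKK-to-SGD growth ratio: 4.75279/4.5665 = 1.0407949.
The SGD side grows by 1 + 0.0026×240/360 = 1.0017333.
That pins the DKK growth at 1.0425989.
r = (1.0425989 − 1)/(240/360) = 0.063898 → 6.39%.

6.39%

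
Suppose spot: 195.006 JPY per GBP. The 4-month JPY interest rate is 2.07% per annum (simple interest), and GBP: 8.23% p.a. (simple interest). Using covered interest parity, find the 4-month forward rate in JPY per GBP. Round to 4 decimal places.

T = 4/12 years.
JPY growth factor: 1 + 0.0207×4/12 = 1.006900.
GBP accumulates by 1 + 0.0823×4/12 = 1.027433333.
CIP: F = S · (grow JPY)/(grow GBP) = 195.006 × 1.006900/1.027433333 = 191.108790 JPY per GBP.

191.1088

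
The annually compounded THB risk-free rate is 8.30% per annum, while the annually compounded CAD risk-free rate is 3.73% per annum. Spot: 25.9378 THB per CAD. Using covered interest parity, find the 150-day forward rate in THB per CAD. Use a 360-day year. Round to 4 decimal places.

26.4080

T = 150/360 years.
Growth of 1 THB over T: (1 + 0.0830)^(150/360) = 1.03378095.
Growth of 1 CAD over T: (1 + 0.0373)^(150/360) = 1.01537584.
CIP: F = S · (grow THB)/(grow CAD) = 25.9378 × 1.03378095/1.01537584 = 26.407959 THB per CAD.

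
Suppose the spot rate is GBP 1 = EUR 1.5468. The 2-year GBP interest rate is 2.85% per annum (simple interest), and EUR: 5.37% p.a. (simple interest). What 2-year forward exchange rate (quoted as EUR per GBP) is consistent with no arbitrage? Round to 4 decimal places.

1.6206

T = 2 years.
Growth of 1 EUR over T: 1 + 0.0537×2 = 1.107400.
GBP growth factor: 1 + 0.0285×2 = 1.057000.
So F = 1.5468 × 1.107400 / 1.057000 = 1.620555 (EUR/GBP).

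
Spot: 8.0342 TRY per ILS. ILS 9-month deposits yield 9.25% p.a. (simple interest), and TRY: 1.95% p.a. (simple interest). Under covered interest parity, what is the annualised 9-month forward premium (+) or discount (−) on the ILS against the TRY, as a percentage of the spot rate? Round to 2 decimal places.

-6.83%

T = 9/12 years.
F = S · g_TRY/g_ILS = 8.0342 × 1.014625/1.069375 = 7.6228640.
Annualised premium = (F − S)/S × (1/T) = (7.6228640 − 8.0342)/8.0342 ÷ (9/12) = -6.83%.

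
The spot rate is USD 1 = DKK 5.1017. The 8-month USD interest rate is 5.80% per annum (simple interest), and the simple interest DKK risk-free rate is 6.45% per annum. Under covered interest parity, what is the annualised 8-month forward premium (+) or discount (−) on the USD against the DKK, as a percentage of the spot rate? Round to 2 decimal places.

+0.63%

T = 8/12 years.
F = S · g_DKK/g_USD = 5.1017 × 1.043000/1.0386667 = 5.1229842.
(F − S)/S ÷ T = (5.1229842 − 5.1017)/5.1017/(8/12) = 0.006258 → 0.63%.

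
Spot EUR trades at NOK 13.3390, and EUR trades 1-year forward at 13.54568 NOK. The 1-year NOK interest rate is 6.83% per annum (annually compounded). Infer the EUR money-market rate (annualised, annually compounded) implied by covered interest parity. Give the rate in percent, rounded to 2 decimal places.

5.20%

T = 1 year.
CIP gives F = S · g_NOK/g_EUR, so g_NOK/g_EUR = 13.54568/13.339 = 1.0154944.
NOK growth factor: (1 + 0.0683)^1 = 1.068300.
That pins the EUR growth at 1.0519999.
r = 1.0519999^(1/1) − 1 = 0.052000 → 5.20%.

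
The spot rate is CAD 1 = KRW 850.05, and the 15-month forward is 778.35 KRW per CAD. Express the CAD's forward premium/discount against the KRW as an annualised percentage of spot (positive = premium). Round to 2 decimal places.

T = 15/12 years.
(F − S)/S = (778.35 − 850.05)/850.05 = -0.0843480.
Per annum: -0.0843480 / (15/12) = -0.067478 = -6.75%.

-6.75%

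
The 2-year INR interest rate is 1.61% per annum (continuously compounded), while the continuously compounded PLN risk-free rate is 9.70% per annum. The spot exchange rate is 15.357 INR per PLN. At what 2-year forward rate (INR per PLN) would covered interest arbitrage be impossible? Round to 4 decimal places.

13.0628

T = 2 years.
Growth of 1 INR over T: e^(0.0161×2) = 1.03272403.
PLN growth factor: e^(0.0970×2) = 1.21409628.
Forward (INR per PLN) = 15.357 × 1.03272403 / 1.21409628 = 13.062838.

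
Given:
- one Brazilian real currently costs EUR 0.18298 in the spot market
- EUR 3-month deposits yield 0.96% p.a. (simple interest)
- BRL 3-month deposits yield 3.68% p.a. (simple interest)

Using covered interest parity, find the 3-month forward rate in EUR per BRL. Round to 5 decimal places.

0.18175

T = 3/12 years.
EUR growth factor: 1 + 0.0096×3/12 = 1.002400.
Growth of 1 BRL over T: 1 + 0.0368×3/12 = 1.009200.
So F = 0.18298 × 1.002400 / 1.009200 = 0.1817471 (EUR/BRL).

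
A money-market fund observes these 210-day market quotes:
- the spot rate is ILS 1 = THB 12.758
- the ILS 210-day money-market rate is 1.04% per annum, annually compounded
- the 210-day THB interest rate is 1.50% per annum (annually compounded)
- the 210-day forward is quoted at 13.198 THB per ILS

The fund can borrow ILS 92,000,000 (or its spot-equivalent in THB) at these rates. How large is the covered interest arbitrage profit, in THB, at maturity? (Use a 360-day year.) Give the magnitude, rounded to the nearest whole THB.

THB 37,592,040

T = 210/360 years.
Invest the ILS and cover forward: 92,000,000 × 1.006053586373 × 13.198 = THB 1,221,566,361.43.
Convert at spot and invest in THB: 92,000,000 × 12.758 × 1.008722848197 = THB 1,183,974,320.95.
The quoted forward overvalues ILS, so borrow THB, buy ILS at spot, deposit the ILS at 1.04%, and sell the proceeds forward at 13.198.
The gap between the two covered legs is THB 37,592,040.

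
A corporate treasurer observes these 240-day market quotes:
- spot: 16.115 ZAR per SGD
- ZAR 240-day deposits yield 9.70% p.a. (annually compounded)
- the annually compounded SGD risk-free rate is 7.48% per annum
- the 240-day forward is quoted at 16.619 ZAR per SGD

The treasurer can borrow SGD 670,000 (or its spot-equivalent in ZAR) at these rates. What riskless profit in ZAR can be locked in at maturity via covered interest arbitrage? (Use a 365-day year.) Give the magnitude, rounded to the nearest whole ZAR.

ZAR 200,860

T = 240/365 years.
Route A — deposit SGD, sell forward: 670,000 × 1.0485738139 × 16.619 = ZAR 11,675,586.30.
Route B — convert at spot, deposit ZAR: 670,000 × 16.115 × 1.0627649785 = ZAR 11,474,726.61.
The quoted forward overvalues SGD, so borrow ZAR, buy SGD at spot, deposit the SGD at 7.48%, and sell the proceeds forward at 16.619.
Arbitrage profit = |11,675,586.30 − 11,474,726.61| = ZAR 200,860.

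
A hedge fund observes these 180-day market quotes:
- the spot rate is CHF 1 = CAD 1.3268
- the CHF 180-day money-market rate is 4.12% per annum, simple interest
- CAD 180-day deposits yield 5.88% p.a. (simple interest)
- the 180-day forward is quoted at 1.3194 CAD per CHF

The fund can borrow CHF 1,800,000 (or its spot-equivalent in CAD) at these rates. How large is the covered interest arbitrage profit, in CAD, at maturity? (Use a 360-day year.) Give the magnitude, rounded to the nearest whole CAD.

T = 180/360 years.
Keep in CHF, deliver into the forward: 1,800,000·1.020600·1.3194 = CAD 2,423,843.35.
Swap to CAD now, deposit: 1,800,000·1.3268·1.029400 = CAD 2,458,454.26.
The quoted forward undervalues CHF, so borrow CHF, convert to CAD at spot, deposit the CAD at 5.88%, and buy CHF forward at 1.3194 to cover the loan.
Arbitrage profit = |2,423,843.35 − 2,458,454.26| = CAD 34,611.

CAD 34,611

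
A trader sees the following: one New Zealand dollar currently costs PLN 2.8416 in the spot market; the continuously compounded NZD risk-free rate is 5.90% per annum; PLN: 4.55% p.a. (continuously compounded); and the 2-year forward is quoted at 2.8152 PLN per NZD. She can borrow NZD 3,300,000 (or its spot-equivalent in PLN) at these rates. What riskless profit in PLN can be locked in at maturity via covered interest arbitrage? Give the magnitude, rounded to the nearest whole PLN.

T = 2 years.
Invest the NZD and cover forward: 3,300,000 × 1.125244111 × 2.8152 = PLN 10,453,697.83.
Convert at spot and invest in PLN: 3,300,000 × 2.8416 × 1.095269005 = PLN 10,270,644.14.
The quoted forward overvalues NZD, so borrow PLN, buy NZD at spot, deposit the NZD at 5.90%, and sell the proceeds forward at 2.8152.
Profit = 10,453,697.83 − 10,270,644.14 = PLN 183,054.

PLN 183,054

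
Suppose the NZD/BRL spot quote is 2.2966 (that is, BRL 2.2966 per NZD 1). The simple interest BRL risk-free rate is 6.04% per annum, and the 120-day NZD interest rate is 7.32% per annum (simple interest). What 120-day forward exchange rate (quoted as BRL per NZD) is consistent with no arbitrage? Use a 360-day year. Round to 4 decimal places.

2.2870

T = 120/360 years.
BRL growth factor: 1 + 0.0604×120/360 = 1.0201333.
Growth of 1 NZD over T: 1 + 0.0732×120/360 = 1.024400.
CIP: F = S · (grow BRL)/(grow NZD) = 2.2966 × 1.0201333/1.024400 = 2.287034 BRL per NZD.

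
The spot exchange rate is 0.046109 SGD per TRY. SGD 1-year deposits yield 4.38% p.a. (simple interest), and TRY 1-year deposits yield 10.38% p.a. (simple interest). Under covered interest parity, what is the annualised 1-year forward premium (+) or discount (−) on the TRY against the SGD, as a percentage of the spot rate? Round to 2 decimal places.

-5.44%

T = 1 year.
No-arbitrage forward: 0.046109 × 1.043800 / 1.103800 = 0.043602622 SGD/TRY.
Annualised premium = (F − S)/S × (1/T) = (0.043602622 − 0.046109)/0.046109 ÷ 1 = -5.44%.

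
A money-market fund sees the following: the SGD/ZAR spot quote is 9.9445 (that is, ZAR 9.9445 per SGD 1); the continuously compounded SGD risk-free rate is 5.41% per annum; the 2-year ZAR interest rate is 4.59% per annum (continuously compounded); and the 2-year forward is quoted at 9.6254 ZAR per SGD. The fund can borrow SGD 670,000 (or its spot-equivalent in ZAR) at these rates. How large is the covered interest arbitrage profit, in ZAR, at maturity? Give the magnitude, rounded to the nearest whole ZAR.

ZAR 117,464

T = 2 years.
Route A — deposit SGD, sell forward: 670,000 × 1.114270577 × 9.6254 = ZAR 7,185,951.01.
Route B — convert at spot, deposit ZAR: 670,000 × 9.9445 × 1.096145571 = ZAR 7,303,415.15.
The quoted forward undervalues SGD, so borrow SGD, convert to ZAR at spot, deposit the ZAR at 4.59%, and buy SGD forward at 9.6254 to cover the loan.
The gap between the two covered legs is ZAR 117,464.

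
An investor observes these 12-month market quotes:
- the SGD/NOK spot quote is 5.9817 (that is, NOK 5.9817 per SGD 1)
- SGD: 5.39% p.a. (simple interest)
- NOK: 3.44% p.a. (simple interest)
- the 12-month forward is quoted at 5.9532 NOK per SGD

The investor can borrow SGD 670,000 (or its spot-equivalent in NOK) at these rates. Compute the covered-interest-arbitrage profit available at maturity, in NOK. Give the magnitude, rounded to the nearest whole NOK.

T = 1 year.
Keep in SGD, deliver into the forward: 670,000·1.053900·5.9532 = NOK 4,203,631.91.
Swap to NOK now, deposit: 670,000·5.9817·1.034400 = NOK 4,145,605.22.
The quoted forward overvalues SGD, so borrow NOK, buy SGD at spot, deposit the SGD at 5.39%, and sell the proceeds forward at 5.9532.
The gap between the two covered legs is NOK 58,027.

NOK 58,027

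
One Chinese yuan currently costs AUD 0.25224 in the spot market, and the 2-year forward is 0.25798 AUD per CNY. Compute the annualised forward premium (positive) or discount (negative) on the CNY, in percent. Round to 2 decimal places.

T = 2 years.
(F − S)/S = (0.25798 − 0.25224)/0.25224 = 0.0227561.
×(1/T) gives 1.14% p.a.

+1.14%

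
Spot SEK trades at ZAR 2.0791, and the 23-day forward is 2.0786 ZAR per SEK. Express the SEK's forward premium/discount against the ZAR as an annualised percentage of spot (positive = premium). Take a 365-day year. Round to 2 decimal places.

T = 23/365 years.
(F − S)/S = (2.0786 − 2.0791)/2.0791 = -0.0002405.
Annualise by dividing by T: -0.0002405 / (23/365) = -0.003817 → -0.38%.

-0.38%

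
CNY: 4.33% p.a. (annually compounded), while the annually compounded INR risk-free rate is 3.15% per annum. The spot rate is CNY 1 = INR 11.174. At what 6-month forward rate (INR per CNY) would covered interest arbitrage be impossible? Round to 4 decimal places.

11.1106

T = 6/12 years.
INR accumulates by (1 + 0.0315)^(6/12) = 1.01562788.
Growth of 1 CNY over T: (1 + 0.0433)^(6/12) = 1.02142058.
Forward (INR per CNY) = 11.174 × 1.01562788 / 1.02142058 = 11.110630.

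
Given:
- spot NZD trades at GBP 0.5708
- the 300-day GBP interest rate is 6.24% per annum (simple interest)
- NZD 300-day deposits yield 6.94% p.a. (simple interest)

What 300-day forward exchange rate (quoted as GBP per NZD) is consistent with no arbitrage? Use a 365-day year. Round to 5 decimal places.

T = 300/365 years.
GBP accumulates by 1 + 0.0624×300/365 = 1.0512877.
NZD growth factor: 1 + 0.0694×300/365 = 1.0570411.
So F = 0.5708 × 1.0512877 / 1.0570411 = 0.5676932 (GBP/NZD).

0.56769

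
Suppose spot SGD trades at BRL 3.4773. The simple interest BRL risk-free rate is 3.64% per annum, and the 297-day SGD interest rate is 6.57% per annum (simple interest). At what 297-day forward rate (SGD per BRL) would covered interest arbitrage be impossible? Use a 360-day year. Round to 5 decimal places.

T = 297/360 years.
BRL growth factor: 1 + 0.0364×297/360 = 1.030030.
Growth of 1 SGD over T: 1 + 0.0657×297/360 = 1.0542025.
CIP: F = S · (grow BRL)/(grow SGD) = 3.4773 × 1.030030/1.0542025 = 3.397567 BRL per SGD.
Quoted the other way: 1/3.397567 = 0.29433 SGD per BRL.

0.29433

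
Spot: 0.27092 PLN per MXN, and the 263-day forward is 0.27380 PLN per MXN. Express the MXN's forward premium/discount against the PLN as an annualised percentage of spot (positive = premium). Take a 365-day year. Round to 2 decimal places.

T = 263/365 years.
(F − S)/S = (0.27380 − 0.27092)/0.27092 = 0.0106304.
Per annum: 0.0106304 / (263/365) = 0.014753 = 1.48%.

+1.48%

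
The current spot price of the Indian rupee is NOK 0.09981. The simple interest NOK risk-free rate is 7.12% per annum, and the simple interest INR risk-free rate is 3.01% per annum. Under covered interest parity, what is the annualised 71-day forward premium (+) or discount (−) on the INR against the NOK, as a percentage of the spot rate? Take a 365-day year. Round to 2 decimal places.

T = 71/365 years.
CIP forward (NOK per INR) = 0.09981 × 1.0138499/1.0058551 = 0.10060332.
Annualised premium = (F − S)/S × (1/T) = (0.10060332 − 0.09981)/0.09981 ÷ (71/365) = 4.09%.

+4.09%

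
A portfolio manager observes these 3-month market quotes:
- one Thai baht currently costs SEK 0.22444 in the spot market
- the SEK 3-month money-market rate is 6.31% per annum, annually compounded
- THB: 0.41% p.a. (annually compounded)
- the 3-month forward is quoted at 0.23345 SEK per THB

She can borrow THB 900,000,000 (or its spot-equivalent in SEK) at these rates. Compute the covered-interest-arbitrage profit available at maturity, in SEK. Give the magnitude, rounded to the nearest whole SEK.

SEK 5,210,280

T = 3/12 years.
Route A — deposit THB, sell forward: 900,000,000 × 1.00102342782 × 0.23345 = SEK 210,320,027.30.
Route B — convert at spot, deposit SEK: 900,000,000 × 0.22444 × 1.01541489455 = SEK 205,109,747.04.
The quoted forward overvalues THB, so borrow SEK, buy THB at spot, deposit the THB at 0.41%, and sell the proceeds forward at 0.23345.
The gap between the two covered legs is SEK 5,210,280.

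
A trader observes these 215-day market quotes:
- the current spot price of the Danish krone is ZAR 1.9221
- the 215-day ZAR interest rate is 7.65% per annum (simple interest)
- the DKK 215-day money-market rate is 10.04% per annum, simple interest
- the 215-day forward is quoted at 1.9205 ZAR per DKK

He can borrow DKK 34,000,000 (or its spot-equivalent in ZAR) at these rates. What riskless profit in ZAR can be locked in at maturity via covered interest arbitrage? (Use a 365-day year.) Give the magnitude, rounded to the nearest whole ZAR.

ZAR 862,405

T = 215/365 years.
Route A — deposit DKK, sell forward: 34,000,000 × 1.059139726 × 1.9205 = ZAR 69,158,646.69.
Route B — convert at spot, deposit ZAR: 34,000,000 × 1.9221 × 1.0450616438 = ZAR 68,296,241.51.
The quoted forward overvalues DKK, so borrow ZAR, buy DKK at spot, deposit the DKK at 10.04%, and sell the proceeds forward at 1.9205.
Profit = 69,158,646.69 − 68,296,241.51 = ZAR 862,405.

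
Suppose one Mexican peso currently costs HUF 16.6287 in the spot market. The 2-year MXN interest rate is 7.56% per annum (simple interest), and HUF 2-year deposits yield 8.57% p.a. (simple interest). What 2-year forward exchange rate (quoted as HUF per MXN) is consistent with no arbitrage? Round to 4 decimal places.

T = 2 years.
Growth of 1 HUF over T: 1 + 0.0857×2 = 1.171400.
Growth of 1 MXN over T: 1 + 0.0756×2 = 1.151200.
CIP: F = S · (grow HUF)/(grow MXN) = 16.6287 × 1.171400/1.151200 = 16.920482 HUF per MXN.

16.9205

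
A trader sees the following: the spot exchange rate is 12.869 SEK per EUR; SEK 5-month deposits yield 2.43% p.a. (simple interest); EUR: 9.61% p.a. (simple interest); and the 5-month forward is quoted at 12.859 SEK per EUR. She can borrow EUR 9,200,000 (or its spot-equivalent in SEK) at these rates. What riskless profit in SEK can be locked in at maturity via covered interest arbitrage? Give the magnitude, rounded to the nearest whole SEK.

SEK 3,446,294

T = 5/12 years.
Route A — deposit EUR, sell forward: 9,200,000 × 1.04004166667 × 12.859 = SEK 123,039,841.28.
Route B — convert at spot, deposit SEK: 9,200,000 × 12.869 × 1.010125 = SEK 119,593,547.35.
The quoted forward overvalues EUR, so borrow SEK, buy EUR at spot, deposit the EUR at 9.61%, and sell the proceeds forward at 12.859.
Arbitrage profit = |123,039,841.28 − 119,593,547.35| = SEK 3,446,294.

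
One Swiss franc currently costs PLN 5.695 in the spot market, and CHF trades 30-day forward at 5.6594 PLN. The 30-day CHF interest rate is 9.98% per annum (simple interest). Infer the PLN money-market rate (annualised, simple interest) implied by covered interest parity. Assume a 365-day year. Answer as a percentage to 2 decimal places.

2.31%

T = 30/365 years.
By CIP, F/S equals the PLN-to-CHF growth ratio: 5.6594/5.695 = 0.9937489.
The CHF side grows by 1 + 0.0998×30/365 = 1.0082027.
That pins the PLN growth at 1.0019003.
r = (1.0019003 − 1)/(30/365) = 0.023120 → 2.31%.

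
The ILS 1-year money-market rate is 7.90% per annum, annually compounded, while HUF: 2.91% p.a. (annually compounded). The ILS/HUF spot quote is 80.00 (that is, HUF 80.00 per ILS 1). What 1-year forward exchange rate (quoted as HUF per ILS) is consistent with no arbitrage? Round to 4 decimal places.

T = 1 year.
Growth of 1 HUF over T: (1 + 0.0291)^1 = 1.029100.
ILS growth factor: (1 + 0.0790)^1 = 1.079000.
CIP: F = S · (grow HUF)/(grow ILS) = 80.0 × 1.029100/1.079000 = 76.300278 HUF per ILS.

76.3003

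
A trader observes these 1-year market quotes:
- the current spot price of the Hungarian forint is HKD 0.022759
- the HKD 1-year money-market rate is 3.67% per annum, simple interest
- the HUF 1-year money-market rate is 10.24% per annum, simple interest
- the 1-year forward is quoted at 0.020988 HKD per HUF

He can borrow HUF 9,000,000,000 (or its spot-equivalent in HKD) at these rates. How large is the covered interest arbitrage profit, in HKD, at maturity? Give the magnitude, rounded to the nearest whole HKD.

T = 1 year.
Route A — deposit HUF, sell forward: 9,000,000,000 × 1.102400 × 0.020988 = HKD 208,234,540.80.
Route B — convert at spot, deposit HKD: 9,000,000,000 × 0.022759 × 1.036700 = HKD 212,348,297.70.
The quoted forward undervalues HUF, so borrow HUF, convert to HKD at spot, deposit the HKD at 3.67%, and buy HUF forward at 0.020988 to cover the loan.
Arbitrage profit = |208,234,540.80 − 212,348,297.70| = HKD 4,113,757.

HKD 4,113,757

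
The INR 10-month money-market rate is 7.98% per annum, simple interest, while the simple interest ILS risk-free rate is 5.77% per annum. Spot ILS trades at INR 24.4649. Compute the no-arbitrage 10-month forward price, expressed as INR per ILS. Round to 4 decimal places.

24.8948

T = 10/12 years.
INR growth factor: 1 + 0.0798×10/12 = 1.066500.
ILS accumulates by 1 + 0.0577×10/12 = 1.04808333.
CIP: F = S · (grow INR)/(grow ILS) = 24.4649 × 1.066500/1.04808333 = 24.894791 INR per ILS.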